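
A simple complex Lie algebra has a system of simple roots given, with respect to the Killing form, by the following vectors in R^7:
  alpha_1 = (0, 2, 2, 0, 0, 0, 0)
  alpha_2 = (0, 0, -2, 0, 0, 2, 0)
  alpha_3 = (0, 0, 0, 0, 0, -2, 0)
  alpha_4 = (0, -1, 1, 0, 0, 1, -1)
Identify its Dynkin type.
F4

Compute the Cartan integers a_ij = 2(alpha_i, alpha_j)/(alpha_j, alpha_j); the resulting 4x4 Cartan matrix is
[[2, -1, 0, 0], [-1, 2, -2, 0], [0, -1, 2, -1], [0, 0, -1, 2]].
The roots have two lengths (squared-length ratio 2:1); the short ones are alpha_{3,4}. The associated Dynkin diagram is a chain of 4 nodes with a double edge between the middle two (F_4), so the type is F_4.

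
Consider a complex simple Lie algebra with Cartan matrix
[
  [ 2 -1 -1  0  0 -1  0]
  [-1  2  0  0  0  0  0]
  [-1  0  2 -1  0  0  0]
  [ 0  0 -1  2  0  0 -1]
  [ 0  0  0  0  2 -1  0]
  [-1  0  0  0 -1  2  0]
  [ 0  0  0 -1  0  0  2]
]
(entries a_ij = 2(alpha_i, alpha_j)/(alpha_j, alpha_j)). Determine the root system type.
E_7

The matrix has rank 7 with 2's on the diagonal. Reading the off-diagonal entries as Dynkin edges (a single edge where a_ij = a_ji = -1; a double or triple edge where a_ij * a_ji = 2 or 3), the diagram is a chain of 6 nodes with one extra node attached to the third node from one end (E_7). One simple-root ordering that puts it in standard form is (alpha_5, alpha_2, alpha_6, alpha_1, alpha_3, alpha_4, alpha_7). So the algebra is type E_7.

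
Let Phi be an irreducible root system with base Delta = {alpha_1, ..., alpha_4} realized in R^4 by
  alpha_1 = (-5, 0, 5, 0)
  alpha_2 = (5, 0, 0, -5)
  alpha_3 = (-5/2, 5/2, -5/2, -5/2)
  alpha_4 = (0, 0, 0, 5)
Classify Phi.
Compute the Cartan integers a_ij = 2(alpha_i, alpha_j)/(alpha_j, alpha_j); the resulting 4x4 Cartan matrix is
[[2, -1, 0, 0], [-1, 2, 0, -2], [0, 0, 2, -1], [0, -1, -1, 2]].
The roots have two lengths (squared-length ratio 2:1); the short ones are alpha_{3,4}. The associated Dynkin diagram is a chain of 4 nodes with a double edge between the middle two (F_4), so the type is F_4.

F4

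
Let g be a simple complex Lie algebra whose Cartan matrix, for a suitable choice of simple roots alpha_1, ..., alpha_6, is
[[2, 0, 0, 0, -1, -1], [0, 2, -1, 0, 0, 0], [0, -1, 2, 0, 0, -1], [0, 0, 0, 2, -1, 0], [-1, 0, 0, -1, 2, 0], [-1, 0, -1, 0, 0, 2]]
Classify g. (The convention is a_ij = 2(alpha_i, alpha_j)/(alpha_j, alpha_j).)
The matrix has rank 6 with 2's on the diagonal. Reading the off-diagonal entries as Dynkin edges (a single edge where a_ij = a_ji = -1; a double or triple edge where a_ij * a_ji = 2 or 3), the diagram is a chain of 6 nodes with single edges (A_6). One simple-root ordering that puts it in standard form is (alpha_4, alpha_5, alpha_1, alpha_6, alpha_3, alpha_2). So the algebra is type A_6, i.e. sl(7).

type A_6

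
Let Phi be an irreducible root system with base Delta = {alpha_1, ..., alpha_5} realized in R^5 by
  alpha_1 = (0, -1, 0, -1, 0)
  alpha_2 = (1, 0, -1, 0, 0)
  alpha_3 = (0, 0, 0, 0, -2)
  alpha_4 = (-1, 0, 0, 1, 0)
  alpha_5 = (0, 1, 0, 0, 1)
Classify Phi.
type C_5

Compute the Cartan integers a_ij = 2(alpha_i, alpha_j)/(alpha_j, alpha_j); the resulting 5x5 Cartan matrix is
[[2, 0, 0, -1, -1], [0, 2, 0, -1, 0], [0, 0, 2, 0, -2], [-1, -1, 0, 2, 0], [-1, 0, -1, 0, 2]].
The roots have two lengths (squared-length ratio 2:1); the short ones are alpha_{1,2,4,5}. The associated Dynkin diagram is a chain of 5 nodes with a double edge at one end; the terminal node there is the unique long simple root (C_5), so the type is C_5 (the algebra sp(10)).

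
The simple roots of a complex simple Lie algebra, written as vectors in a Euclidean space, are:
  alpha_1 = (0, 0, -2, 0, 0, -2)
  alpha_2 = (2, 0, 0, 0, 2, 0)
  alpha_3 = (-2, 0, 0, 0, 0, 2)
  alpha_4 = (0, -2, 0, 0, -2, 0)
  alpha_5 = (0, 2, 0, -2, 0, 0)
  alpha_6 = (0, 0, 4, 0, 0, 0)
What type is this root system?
Compute the Cartan integers a_ij = 2(alpha_i, alpha_j)/(alpha_j, alpha_j); the resulting 6x6 Cartan matrix is
[[2, 0, -1, 0, 0, -1], [0, 2, -1, -1, 0, 0], [-1, -1, 2, 0, 0, 0], [0, -1, 0, 2, -1, 0], [0, 0, 0, -1, 2, 0], [-2, 0, 0, 0, 0, 2]].
The roots have two lengths (squared-length ratio 2:1); the short ones are alpha_{1,2,3,4,5}. The associated Dynkin diagram is a chain of 6 nodes with a double edge at one end; the terminal node there is the unique long simple root (C_6), so the type is C_6 (the algebra sp(12)).

C6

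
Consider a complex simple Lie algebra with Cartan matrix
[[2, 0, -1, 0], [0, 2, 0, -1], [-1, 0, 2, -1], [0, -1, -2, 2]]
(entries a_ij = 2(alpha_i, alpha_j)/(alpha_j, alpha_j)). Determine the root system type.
The matrix has rank 4 with 2's on the diagonal. Reading the off-diagonal entries as Dynkin edges (a single edge where a_ij = a_ji = -1; a double or triple edge where a_ij * a_ji = 2 or 3), the diagram is a chain of 4 nodes with a double edge between the middle two (F_4). One simple-root ordering that puts it in standard form is (alpha_2, alpha_4, alpha_3, alpha_1). So the algebra is type F_4.

type F_4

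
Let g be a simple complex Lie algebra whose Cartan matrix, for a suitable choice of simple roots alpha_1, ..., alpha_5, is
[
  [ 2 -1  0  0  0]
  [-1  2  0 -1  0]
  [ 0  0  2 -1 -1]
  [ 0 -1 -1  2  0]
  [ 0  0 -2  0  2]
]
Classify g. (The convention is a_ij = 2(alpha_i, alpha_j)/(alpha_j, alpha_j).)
C_5 (sp(10))

The matrix has rank 5 with 2's on the diagonal. Reading the off-diagonal entries as Dynkin edges (a single edge where a_ij = a_ji = -1; a double or triple edge where a_ij * a_ji = 2 or 3), the diagram is a chain of 5 nodes with a double edge at one end; the terminal node there is the unique long simple root (C_5). One simple-root ordering that puts it in standard form is (alpha_1, alpha_2, alpha_4, alpha_3, alpha_5). So the algebra is type C_5, i.e. sp(10).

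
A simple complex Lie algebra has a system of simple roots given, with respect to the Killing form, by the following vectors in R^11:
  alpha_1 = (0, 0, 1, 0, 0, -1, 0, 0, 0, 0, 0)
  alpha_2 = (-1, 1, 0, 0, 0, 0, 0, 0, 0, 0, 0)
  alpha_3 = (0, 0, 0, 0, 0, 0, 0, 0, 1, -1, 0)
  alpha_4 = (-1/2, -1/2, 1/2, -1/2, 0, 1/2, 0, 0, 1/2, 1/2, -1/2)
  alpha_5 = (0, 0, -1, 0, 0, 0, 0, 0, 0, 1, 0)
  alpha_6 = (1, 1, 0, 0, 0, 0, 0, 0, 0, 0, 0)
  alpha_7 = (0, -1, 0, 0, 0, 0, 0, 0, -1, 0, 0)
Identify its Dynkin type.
Compute the Cartan integers a_ij = 2(alpha_i, alpha_j)/(alpha_j, alpha_j); the resulting 7x7 Cartan matrix is
[[2, 0, 0, 0, -1, 0, 0], [0, 2, 0, 0, 0, 0, -1], [0, 0, 2, 0, -1, 0, -1], [0, 0, 0, 2, 0, -1, 0], [-1, 0, -1, 0, 2, 0, 0], [0, 0, 0, -1, 0, 2, -1], [0, -1, -1, 0, 0, -1, 2]].
All simple roots have the same length, so the diagram is simply laced. The associated Dynkin diagram is a chain of 6 nodes with one extra node attached to the third node from one end (E_7), so the type is E_7.

type E_7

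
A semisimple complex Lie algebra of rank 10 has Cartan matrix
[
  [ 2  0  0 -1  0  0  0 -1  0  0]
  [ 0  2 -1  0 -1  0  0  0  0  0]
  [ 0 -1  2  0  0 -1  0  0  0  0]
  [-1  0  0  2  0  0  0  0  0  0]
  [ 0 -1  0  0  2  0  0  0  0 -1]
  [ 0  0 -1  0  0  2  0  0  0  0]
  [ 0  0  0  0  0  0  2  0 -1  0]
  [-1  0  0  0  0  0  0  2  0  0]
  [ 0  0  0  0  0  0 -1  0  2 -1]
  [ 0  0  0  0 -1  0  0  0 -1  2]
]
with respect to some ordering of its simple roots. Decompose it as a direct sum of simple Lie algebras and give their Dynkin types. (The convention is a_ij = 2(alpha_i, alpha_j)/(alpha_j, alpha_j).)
A3 + A7

The diagram associated to this matrix has two connected components: the simple roots {alpha_1, alpha_4, alpha_8} form a chain of 3 nodes with single edges (A_3), and {alpha_2, alpha_3, alpha_5, alpha_6, alpha_7, alpha_9, alpha_10} form a chain of 7 nodes with single edges (A_7). A semisimple Lie algebra decomposes uniquely as the direct sum of simple ideals, one per connected component of its Dynkin diagram, so g ≅ A_3 ⊕ A_7 (dimension 15 + 63 = 78).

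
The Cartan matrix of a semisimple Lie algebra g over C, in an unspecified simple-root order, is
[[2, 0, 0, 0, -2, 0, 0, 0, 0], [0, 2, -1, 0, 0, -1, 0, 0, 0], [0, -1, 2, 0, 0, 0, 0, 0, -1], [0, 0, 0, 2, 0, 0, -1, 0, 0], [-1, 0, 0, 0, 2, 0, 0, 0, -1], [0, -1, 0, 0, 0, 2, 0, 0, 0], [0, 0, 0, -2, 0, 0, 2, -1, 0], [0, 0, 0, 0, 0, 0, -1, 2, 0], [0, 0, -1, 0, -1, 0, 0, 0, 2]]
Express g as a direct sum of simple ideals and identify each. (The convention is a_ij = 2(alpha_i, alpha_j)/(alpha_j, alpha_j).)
B_3 ⊕ C_6

The diagram associated to this matrix has two connected components: the simple roots {alpha_4, alpha_7, alpha_8} form a chain of 3 nodes with a double edge at one end; the terminal node there is the unique short simple root (B_3), and {alpha_1, alpha_2, alpha_3, alpha_5, alpha_6, alpha_9} form a chain of 6 nodes with a double edge at one end; the terminal node there is the unique long simple root (C_6). A semisimple Lie algebra decomposes uniquely as the direct sum of simple ideals, one per connected component of its Dynkin diagram, so g ≅ B_3 ⊕ C_6 (dimension 21 + 78 = 99).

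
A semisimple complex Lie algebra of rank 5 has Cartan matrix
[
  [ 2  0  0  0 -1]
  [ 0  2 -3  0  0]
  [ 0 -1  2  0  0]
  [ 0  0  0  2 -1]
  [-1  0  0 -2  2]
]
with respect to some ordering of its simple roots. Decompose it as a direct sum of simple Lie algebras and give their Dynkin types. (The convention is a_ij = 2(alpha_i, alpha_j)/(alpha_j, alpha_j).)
The diagram associated to this matrix has two connected components: the simple roots {alpha_1, alpha_4, alpha_5} form a chain of 3 nodes with a double edge at one end; the terminal node there is the unique short simple root (B_3), and {alpha_2, alpha_3} form two nodes joined by a triple edge (G_2). A semisimple Lie algebra decomposes uniquely as the direct sum of simple ideals, one per connected component of its Dynkin diagram, so g ≅ B_3 ⊕ G_2 (dimension 21 + 14 = 35).

type B_3 + type G_2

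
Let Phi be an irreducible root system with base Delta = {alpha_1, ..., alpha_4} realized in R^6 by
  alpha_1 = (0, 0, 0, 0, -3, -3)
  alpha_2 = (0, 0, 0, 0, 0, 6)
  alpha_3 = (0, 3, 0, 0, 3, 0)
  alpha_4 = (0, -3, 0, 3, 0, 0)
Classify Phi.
Compute the Cartan integers a_ij = 2(alpha_i, alpha_j)/(alpha_j, alpha_j); the resulting 4x4 Cartan matrix is
[[2, -1, -1, 0], [-2, 2, 0, 0], [-1, 0, 2, -1], [0, 0, -1, 2]].
The roots have two lengths (squared-length ratio 2:1); the short ones are alpha_{1,3,4}. The associated Dynkin diagram is a chain of 4 nodes with a double edge at one end; the terminal node there is the unique long simple root (C_4), so the type is C_4 (the algebra sp(8)).

C_4 (sp(8))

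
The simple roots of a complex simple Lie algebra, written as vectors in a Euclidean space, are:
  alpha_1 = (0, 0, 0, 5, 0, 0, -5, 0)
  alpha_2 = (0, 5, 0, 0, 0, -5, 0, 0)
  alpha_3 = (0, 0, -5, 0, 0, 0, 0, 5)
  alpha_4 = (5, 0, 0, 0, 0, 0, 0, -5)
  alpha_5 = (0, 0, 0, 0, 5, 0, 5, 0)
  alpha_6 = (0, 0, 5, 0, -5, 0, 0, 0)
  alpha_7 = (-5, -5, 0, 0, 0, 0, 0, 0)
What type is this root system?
Compute the Cartan integers a_ij = 2(alpha_i, alpha_j)/(alpha_j, alpha_j); the resulting 7x7 Cartan matrix is
[[2, 0, 0, 0, -1, 0, 0], [0, 2, 0, 0, 0, 0, -1], [0, 0, 2, -1, 0, -1, 0], [0, 0, -1, 2, 0, 0, -1], [-1, 0, 0, 0, 2, -1, 0], [0, 0, -1, 0, -1, 2, 0], [0, -1, 0, -1, 0, 0, 2]].
All simple roots have the same length, so the diagram is simply laced. The associated Dynkin diagram is a chain of 7 nodes with single edges (A_7), so the type is A_7 (the algebra sl(8)).

A_7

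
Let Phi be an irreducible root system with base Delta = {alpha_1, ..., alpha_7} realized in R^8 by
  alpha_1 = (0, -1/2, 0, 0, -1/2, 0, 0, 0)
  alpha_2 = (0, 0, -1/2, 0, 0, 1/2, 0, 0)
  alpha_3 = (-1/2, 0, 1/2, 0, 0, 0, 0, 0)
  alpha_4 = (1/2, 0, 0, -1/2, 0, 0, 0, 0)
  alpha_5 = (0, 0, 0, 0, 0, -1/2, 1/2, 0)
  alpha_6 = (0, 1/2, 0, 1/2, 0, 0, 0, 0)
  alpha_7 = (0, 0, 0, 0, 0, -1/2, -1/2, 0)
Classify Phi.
Compute the Cartan integers a_ij = 2(alpha_i, alpha_j)/(alpha_j, alpha_j); the resulting 7x7 Cartan matrix is
[[2, 0, 0, 0, 0, -1, 0], [0, 2, -1, 0, -1, 0, -1], [0, -1, 2, -1, 0, 0, 0], [0, 0, -1, 2, 0, -1, 0], [0, -1, 0, 0, 2, 0, 0], [-1, 0, 0, -1, 0, 2, 0], [0, -1, 0, 0, 0, 0, 2]].
All simple roots have the same length, so the diagram is simply laced. The associated Dynkin diagram is a chain of 5 nodes with a fork of two nodes at one end (D_7), so the type is D_7 (the algebra so(14)).

D_7 (so(14))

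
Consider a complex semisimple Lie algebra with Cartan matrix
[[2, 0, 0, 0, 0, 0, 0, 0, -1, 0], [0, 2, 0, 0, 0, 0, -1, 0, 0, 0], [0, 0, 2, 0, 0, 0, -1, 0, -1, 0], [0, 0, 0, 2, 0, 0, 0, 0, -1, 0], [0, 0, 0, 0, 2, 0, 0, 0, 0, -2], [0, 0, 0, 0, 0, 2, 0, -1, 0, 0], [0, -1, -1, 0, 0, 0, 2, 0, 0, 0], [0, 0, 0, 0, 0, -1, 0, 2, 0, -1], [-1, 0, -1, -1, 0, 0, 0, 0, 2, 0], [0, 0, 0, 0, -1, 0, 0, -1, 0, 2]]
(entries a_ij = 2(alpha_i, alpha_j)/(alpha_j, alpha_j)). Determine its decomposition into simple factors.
The diagram associated to this matrix has two connected components: the simple roots {alpha_5, alpha_6, alpha_8, alpha_10} form a chain of 4 nodes with a double edge at one end; the terminal node there is the unique long simple root (C_4), and {alpha_1, alpha_2, alpha_3, alpha_4, alpha_7, alpha_9} form a chain of 4 nodes with a fork of two nodes at one end (D_6). A semisimple Lie algebra decomposes uniquely as the direct sum of simple ideals, one per connected component of its Dynkin diagram, so g ≅ C_4 ⊕ D_6 (dimension 36 + 66 = 102).

C_4 (sp(8)) + D_6 (so(12))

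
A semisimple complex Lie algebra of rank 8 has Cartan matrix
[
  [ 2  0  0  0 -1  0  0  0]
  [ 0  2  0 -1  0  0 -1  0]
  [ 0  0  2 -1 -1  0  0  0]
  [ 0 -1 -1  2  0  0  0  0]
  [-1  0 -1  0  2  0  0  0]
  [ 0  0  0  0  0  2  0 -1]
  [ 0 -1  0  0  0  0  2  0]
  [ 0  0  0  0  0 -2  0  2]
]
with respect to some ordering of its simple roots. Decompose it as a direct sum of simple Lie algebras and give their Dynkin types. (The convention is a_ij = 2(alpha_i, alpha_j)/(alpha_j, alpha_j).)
The diagram associated to this matrix has two connected components: the simple roots {alpha_1, alpha_2, alpha_3, alpha_4, alpha_5, alpha_7} form a chain of 6 nodes with single edges (A_6), and {alpha_6, alpha_8} form a chain of 2 nodes with a double edge at one end; the terminal node there is the unique short simple root (B_2). A semisimple Lie algebra decomposes uniquely as the direct sum of simple ideals, one per connected component of its Dynkin diagram, so g ≅ A_6 ⊕ B_2 (dimension 48 + 10 = 58).

A6 ⊕ B2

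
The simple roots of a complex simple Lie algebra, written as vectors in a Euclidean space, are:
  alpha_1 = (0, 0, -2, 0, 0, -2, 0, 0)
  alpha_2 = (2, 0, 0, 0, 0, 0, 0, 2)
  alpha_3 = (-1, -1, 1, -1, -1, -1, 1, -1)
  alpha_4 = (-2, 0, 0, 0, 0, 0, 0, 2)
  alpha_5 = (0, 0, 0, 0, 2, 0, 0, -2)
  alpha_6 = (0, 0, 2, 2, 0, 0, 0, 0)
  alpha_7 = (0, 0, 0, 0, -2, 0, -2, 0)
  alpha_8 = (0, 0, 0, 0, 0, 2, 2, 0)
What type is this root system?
Compute the Cartan integers a_ij = 2(alpha_i, alpha_j)/(alpha_j, alpha_j); the resulting 8x8 Cartan matrix is
[[2, 0, 0, 0, 0, -1, 0, -1], [0, 2, -1, 0, -1, 0, 0, 0], [0, -1, 2, 0, 0, 0, 0, 0], [0, 0, 0, 2, -1, 0, 0, 0], [0, -1, 0, -1, 2, 0, -1, 0], [-1, 0, 0, 0, 0, 2, 0, 0], [0, 0, 0, 0, -1, 0, 2, -1], [-1, 0, 0, 0, 0, 0, -1, 2]].
All simple roots have the same length, so the diagram is simply laced. The associated Dynkin diagram is a chain of 7 nodes with one extra node attached to the third node from one end (E_8), so the type is E_8.

E8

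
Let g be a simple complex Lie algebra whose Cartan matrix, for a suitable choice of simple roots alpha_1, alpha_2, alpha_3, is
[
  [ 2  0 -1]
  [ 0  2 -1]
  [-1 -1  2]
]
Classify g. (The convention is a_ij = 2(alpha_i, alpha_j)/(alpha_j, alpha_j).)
A3

The matrix has rank 3 with 2's on the diagonal. Reading the off-diagonal entries as Dynkin edges (a single edge where a_ij = a_ji = -1; a double or triple edge where a_ij * a_ji = 2 or 3), the diagram is a chain of 3 nodes with single edges (A_3). One simple-root ordering that puts it in standard form is (alpha_1, alpha_3, alpha_2). So the algebra is type A_3, i.e. sl(4).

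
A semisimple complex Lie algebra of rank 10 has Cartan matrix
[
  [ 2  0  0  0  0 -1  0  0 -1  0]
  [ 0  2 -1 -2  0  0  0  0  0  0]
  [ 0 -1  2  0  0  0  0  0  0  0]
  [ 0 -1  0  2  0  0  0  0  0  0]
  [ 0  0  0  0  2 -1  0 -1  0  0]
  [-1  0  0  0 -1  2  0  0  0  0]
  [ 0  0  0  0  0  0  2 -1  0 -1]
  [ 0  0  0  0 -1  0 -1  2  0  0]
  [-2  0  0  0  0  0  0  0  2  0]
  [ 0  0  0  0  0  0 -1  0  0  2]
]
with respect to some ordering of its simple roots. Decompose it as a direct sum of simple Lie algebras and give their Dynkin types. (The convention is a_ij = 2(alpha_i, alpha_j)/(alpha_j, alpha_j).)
The diagram associated to this matrix has two connected components: the simple roots {alpha_2, alpha_3, alpha_4} form a chain of 3 nodes with a double edge at one end; the terminal node there is the unique short simple root (B_3), and {alpha_1, alpha_5, alpha_6, alpha_7, alpha_8, alpha_9, alpha_10} form a chain of 7 nodes with a double edge at one end; the terminal node there is the unique long simple root (C_7). A semisimple Lie algebra decomposes uniquely as the direct sum of simple ideals, one per connected component of its Dynkin diagram, so g ≅ B_3 ⊕ C_7 (dimension 21 + 105 = 126).

B_3 + C_7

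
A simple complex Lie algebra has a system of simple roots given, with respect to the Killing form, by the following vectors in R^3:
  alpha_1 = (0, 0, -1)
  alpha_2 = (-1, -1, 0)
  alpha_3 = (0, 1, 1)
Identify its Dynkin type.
B_3 (so(7))

Compute the Cartan integers a_ij = 2(alpha_i, alpha_j)/(alpha_j, alpha_j); the resulting 3x3 Cartan matrix is
[[2, 0, -1], [0, 2, -1], [-2, -1, 2]].
The roots have two lengths (squared-length ratio 2:1); the short ones are alpha_{1}. The associated Dynkin diagram is a chain of 3 nodes with a double edge at one end; the terminal node there is the unique short simple root (B_3), so the type is B_3 (the algebra so(7)).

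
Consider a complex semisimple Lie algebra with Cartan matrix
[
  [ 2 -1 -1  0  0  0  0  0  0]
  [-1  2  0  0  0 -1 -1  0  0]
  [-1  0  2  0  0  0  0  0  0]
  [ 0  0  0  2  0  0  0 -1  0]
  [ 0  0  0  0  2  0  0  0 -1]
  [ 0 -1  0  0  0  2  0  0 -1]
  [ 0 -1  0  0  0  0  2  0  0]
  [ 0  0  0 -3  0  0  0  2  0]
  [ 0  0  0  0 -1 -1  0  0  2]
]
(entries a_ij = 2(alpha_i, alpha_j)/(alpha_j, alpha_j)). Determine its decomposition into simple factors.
E7 ⊕ G2

The diagram associated to this matrix has two connected components: the simple roots {alpha_1, alpha_2, alpha_3, alpha_5, alpha_6, alpha_7, alpha_9} form a chain of 6 nodes with one extra node attached to the third node from one end (E_7), and {alpha_4, alpha_8} form two nodes joined by a triple edge (G_2). A semisimple Lie algebra decomposes uniquely as the direct sum of simple ideals, one per connected component of its Dynkin diagram, so g ≅ E_7 ⊕ G_2 (dimension 133 + 14 = 147).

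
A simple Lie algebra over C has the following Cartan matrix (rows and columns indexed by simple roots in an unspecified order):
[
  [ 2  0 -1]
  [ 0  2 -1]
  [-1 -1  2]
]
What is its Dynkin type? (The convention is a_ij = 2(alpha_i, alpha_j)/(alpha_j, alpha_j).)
The matrix has rank 3 with 2's on the diagonal. Reading the off-diagonal entries as Dynkin edges (a single edge where a_ij = a_ji = -1; a double or triple edge where a_ij * a_ji = 2 or 3), the diagram is a chain of 3 nodes with single edges (A_3). One simple-root ordering that puts it in standard form is (alpha_2, alpha_3, alpha_1). So the algebra is type A_3, i.e. sl(4).

A3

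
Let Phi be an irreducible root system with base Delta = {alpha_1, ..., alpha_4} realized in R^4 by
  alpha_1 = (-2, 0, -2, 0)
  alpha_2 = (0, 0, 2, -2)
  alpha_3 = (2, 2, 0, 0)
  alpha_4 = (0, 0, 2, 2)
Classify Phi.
Compute the Cartan integers a_ij = 2(alpha_i, alpha_j)/(alpha_j, alpha_j); the resulting 4x4 Cartan matrix is
[[2, -1, -1, -1], [-1, 2, 0, 0], [-1, 0, 2, 0], [-1, 0, 0, 2]].
All simple roots have the same length, so the diagram is simply laced. The associated Dynkin diagram is a chain of 2 nodes with a fork of two nodes at one end (D_4), so the type is D_4 (the algebra so(8)).

D4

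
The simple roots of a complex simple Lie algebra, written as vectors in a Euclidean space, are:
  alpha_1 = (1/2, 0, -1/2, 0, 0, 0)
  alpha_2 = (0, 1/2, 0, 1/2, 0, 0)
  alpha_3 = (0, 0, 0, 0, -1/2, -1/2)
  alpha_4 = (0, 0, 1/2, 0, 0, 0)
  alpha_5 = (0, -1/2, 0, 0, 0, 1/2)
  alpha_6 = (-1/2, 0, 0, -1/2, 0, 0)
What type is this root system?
Compute the Cartan integers a_ij = 2(alpha_i, alpha_j)/(alpha_j, alpha_j); the resulting 6x6 Cartan matrix is
[[2, 0, 0, -2, 0, -1], [0, 2, 0, 0, -1, -1], [0, 0, 2, 0, -1, 0], [-1, 0, 0, 2, 0, 0], [0, -1, -1, 0, 2, 0], [-1, -1, 0, 0, 0, 2]].
The roots have two lengths (squared-length ratio 2:1); the short ones are alpha_{4}. The associated Dynkin diagram is a chain of 6 nodes with a double edge at one end; the terminal node there is the unique short simple root (B_6), so the type is B_6 (the algebra so(13)).

B_6 (so(13))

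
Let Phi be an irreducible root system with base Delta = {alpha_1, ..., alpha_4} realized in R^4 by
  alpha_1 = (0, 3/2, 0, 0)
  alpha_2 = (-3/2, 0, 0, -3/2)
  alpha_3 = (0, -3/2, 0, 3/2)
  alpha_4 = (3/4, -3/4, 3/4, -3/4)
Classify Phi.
Compute the Cartan integers a_ij = 2(alpha_i, alpha_j)/(alpha_j, alpha_j); the resulting 4x4 Cartan matrix is
[[2, 0, -1, -1], [0, 2, -1, 0], [-2, -1, 2, 0], [-1, 0, 0, 2]].
The roots have two lengths (squared-length ratio 2:1); the short ones are alpha_{1,4}. The associated Dynkin diagram is a chain of 4 nodes with a double edge between the middle two (F_4), so the type is F_4.

F_4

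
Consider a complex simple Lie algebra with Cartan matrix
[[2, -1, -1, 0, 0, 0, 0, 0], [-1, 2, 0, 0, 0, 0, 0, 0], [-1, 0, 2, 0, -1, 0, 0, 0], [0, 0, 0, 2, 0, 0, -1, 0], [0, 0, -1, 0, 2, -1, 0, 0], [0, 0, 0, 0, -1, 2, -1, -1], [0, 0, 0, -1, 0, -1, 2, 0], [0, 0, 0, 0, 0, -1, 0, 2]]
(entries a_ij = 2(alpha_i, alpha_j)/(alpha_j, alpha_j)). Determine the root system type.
E_8

The matrix has rank 8 with 2's on the diagonal. Reading the off-diagonal entries as Dynkin edges (a single edge where a_ij = a_ji = -1; a double or triple edge where a_ij * a_ji = 2 or 3), the diagram is a chain of 7 nodes with one extra node attached to the third node from one end (E_8). One simple-root ordering that puts it in standard form is (alpha_4, alpha_8, alpha_7, alpha_6, alpha_5, alpha_3, alpha_1, alpha_2). So the algebra is type E_8.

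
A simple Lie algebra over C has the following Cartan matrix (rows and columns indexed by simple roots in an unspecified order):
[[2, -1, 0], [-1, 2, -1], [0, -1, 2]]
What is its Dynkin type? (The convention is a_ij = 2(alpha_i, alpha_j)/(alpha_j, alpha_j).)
The matrix has rank 3 with 2's on the diagonal. Reading the off-diagonal entries as Dynkin edges (a single edge where a_ij = a_ji = -1; a double or triple edge where a_ij * a_ji = 2 or 3), the diagram is a chain of 3 nodes with single edges (A_3). One simple-root ordering that puts it in standard form is (alpha_1, alpha_2, alpha_3). So the algebra is type A_3, i.e. sl(4).

A_3 (sl(4))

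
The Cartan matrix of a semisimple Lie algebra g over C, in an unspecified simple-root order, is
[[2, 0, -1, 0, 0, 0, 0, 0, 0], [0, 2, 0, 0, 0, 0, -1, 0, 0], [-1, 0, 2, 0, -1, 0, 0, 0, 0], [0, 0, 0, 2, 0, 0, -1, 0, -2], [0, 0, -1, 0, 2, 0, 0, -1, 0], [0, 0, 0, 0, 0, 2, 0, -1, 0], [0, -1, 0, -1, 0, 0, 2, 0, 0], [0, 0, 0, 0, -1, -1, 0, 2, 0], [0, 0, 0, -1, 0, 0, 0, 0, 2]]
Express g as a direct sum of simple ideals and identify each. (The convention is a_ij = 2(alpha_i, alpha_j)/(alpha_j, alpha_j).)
The diagram associated to this matrix has two connected components: the simple roots {alpha_1, alpha_3, alpha_5, alpha_6, alpha_8} form a chain of 5 nodes with single edges (A_5), and {alpha_2, alpha_4, alpha_7, alpha_9} form a chain of 4 nodes with a double edge at one end; the terminal node there is the unique short simple root (B_4). A semisimple Lie algebra decomposes uniquely as the direct sum of simple ideals, one per connected component of its Dynkin diagram, so g ≅ A_5 ⊕ B_4 (dimension 35 + 36 = 71).

A_5 (sl(6)) ⊕ B_4 (so(9))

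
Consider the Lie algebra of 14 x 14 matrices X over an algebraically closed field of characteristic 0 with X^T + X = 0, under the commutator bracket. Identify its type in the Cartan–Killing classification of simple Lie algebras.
This is so(14) with 14 even, which has dimension 14(14-1)/2 = 91 and rank 14/2 = 7. In the classification of classical Lie algebras, the orthogonal algebra so(2n) in an even number of variables has type D_n; here n = 7, so the Dynkin diagram is a chain of 5 nodes with a fork of two nodes at one end (D_7). Hence the type is D_7.

D_7 (so(14))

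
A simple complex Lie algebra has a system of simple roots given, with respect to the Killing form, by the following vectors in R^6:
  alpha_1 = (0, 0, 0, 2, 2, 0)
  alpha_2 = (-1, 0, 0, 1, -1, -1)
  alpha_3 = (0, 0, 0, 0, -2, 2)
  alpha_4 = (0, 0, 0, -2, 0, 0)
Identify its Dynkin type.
Compute the Cartan integers a_ij = 2(alpha_i, alpha_j)/(alpha_j, alpha_j); the resulting 4x4 Cartan matrix is
[[2, 0, -1, -2], [0, 2, 0, -1], [-1, 0, 2, 0], [-1, -1, 0, 2]].
The roots have two lengths (squared-length ratio 2:1); the short ones are alpha_{2,4}. The associated Dynkin diagram is a chain of 4 nodes with a double edge between the middle two (F_4), so the type is F_4.

F_4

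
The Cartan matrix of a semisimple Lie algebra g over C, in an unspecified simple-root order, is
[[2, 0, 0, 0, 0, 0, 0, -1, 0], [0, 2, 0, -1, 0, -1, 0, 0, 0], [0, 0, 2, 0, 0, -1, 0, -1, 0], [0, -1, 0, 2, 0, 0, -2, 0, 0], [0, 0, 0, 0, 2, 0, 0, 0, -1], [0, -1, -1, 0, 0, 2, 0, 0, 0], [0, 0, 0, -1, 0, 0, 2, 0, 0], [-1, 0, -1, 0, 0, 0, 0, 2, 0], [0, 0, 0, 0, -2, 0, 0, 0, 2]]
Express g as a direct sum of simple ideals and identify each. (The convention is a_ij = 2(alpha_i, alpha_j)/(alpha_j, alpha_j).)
The diagram associated to this matrix has two connected components: the simple roots {alpha_5, alpha_9} form a chain of 2 nodes with a double edge at one end; the terminal node there is the unique short simple root (B_2), and {alpha_1, alpha_2, alpha_3, alpha_4, alpha_6, alpha_7, alpha_8} form a chain of 7 nodes with a double edge at one end; the terminal node there is the unique short simple root (B_7). A semisimple Lie algebra decomposes uniquely as the direct sum of simple ideals, one per connected component of its Dynkin diagram, so g ≅ B_2 ⊕ B_7 (dimension 10 + 105 = 115).

type B_2 ⊕ type B_7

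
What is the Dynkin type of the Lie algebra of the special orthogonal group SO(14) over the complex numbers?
D7

This is so(14) with 14 even, which has dimension 14(14-1)/2 = 91 and rank 14/2 = 7. In the classification of classical Lie algebras, the orthogonal algebra so(2n) in an even number of variables has type D_n; here n = 7, so the Dynkin diagram is a chain of 5 nodes with a fork of two nodes at one end (D_7). Hence the type is D_7.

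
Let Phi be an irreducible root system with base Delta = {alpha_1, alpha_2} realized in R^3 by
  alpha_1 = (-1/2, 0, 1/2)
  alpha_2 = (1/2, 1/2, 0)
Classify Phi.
A2

Compute the Cartan integers a_ij = 2(alpha_i, alpha_j)/(alpha_j, alpha_j); the resulting 2x2 Cartan matrix is
[[2, -1], [-1, 2]].
All simple roots have the same length, so the diagram is simply laced. The associated Dynkin diagram is a chain of 2 nodes with single edges (A_2), so the type is A_2 (the algebra sl(3)).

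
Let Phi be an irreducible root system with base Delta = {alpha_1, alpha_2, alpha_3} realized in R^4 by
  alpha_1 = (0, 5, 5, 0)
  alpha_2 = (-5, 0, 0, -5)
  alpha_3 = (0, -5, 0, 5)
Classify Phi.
Compute the Cartan integers a_ij = 2(alpha_i, alpha_j)/(alpha_j, alpha_j); the resulting 3x3 Cartan matrix is
[[2, 0, -1], [0, 2, -1], [-1, -1, 2]].
All simple roots have the same length, so the diagram is simply laced. The associated Dynkin diagram is a chain of 3 nodes with single edges (A_3), so the type is A_3 (the algebra sl(4)).

A_3 (sl(4))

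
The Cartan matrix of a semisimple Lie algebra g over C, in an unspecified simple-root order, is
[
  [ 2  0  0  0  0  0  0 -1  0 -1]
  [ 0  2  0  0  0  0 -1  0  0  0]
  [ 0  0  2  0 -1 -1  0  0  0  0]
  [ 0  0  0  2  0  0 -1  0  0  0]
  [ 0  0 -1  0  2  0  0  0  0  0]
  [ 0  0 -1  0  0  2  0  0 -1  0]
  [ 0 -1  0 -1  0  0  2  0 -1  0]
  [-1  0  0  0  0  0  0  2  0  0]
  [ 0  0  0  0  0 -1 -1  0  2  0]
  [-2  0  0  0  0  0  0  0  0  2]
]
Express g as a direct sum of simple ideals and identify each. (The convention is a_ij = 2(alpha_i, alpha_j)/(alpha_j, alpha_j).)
The diagram associated to this matrix has two connected components: the simple roots {alpha_1, alpha_8, alpha_10} form a chain of 3 nodes with a double edge at one end; the terminal node there is the unique long simple root (C_3), and {alpha_2, alpha_3, alpha_4, alpha_5, alpha_6, alpha_7, alpha_9} form a chain of 5 nodes with a fork of two nodes at one end (D_7). A semisimple Lie algebra decomposes uniquely as the direct sum of simple ideals, one per connected component of its Dynkin diagram, so g ≅ C_3 ⊕ D_7 (dimension 21 + 91 = 112).

type C_3 + type D_7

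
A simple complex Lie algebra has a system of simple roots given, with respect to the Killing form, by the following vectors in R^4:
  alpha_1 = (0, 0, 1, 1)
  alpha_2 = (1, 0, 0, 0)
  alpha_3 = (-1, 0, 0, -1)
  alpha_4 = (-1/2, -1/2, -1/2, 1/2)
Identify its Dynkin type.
F_4

Compute the Cartan integers a_ij = 2(alpha_i, alpha_j)/(alpha_j, alpha_j); the resulting 4x4 Cartan matrix is
[[2, 0, -1, 0], [0, 2, -1, -1], [-1, -2, 2, 0], [0, -1, 0, 2]].
The roots have two lengths (squared-length ratio 2:1); the short ones are alpha_{2,4}. The associated Dynkin diagram is a chain of 4 nodes with a double edge between the middle two (F_4), so the type is F_4.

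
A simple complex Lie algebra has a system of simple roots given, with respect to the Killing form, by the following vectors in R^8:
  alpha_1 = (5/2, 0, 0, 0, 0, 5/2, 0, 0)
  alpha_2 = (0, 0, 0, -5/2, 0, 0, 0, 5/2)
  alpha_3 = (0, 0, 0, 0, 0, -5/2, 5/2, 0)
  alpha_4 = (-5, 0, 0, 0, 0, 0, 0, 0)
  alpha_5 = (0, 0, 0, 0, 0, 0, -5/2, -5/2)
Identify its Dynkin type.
C5

Compute the Cartan integers a_ij = 2(alpha_i, alpha_j)/(alpha_j, alpha_j); the resulting 5x5 Cartan matrix is
[[2, 0, -1, -1, 0], [0, 2, 0, 0, -1], [-1, 0, 2, 0, -1], [-2, 0, 0, 2, 0], [0, -1, -1, 0, 2]].
The roots have two lengths (squared-length ratio 2:1); the short ones are alpha_{1,2,3,5}. The associated Dynkin diagram is a chain of 5 nodes with a double edge at one end; the terminal node there is the unique long simple root (C_5), so the type is C_5 (the algebra sp(10)).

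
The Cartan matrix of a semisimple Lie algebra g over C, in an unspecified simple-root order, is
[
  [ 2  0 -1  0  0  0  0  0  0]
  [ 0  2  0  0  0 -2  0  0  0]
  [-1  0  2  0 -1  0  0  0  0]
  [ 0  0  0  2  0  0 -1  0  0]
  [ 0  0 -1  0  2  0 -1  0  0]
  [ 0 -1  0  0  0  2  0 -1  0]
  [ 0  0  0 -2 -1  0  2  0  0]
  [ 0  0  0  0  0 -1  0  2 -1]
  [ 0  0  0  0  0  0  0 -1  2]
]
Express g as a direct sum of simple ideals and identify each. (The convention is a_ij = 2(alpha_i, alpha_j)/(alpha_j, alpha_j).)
B_5 + C_4

The diagram associated to this matrix has two connected components: the simple roots {alpha_1, alpha_3, alpha_4, alpha_5, alpha_7} form a chain of 5 nodes with a double edge at one end; the terminal node there is the unique short simple root (B_5), and {alpha_2, alpha_6, alpha_8, alpha_9} form a chain of 4 nodes with a double edge at one end; the terminal node there is the unique long simple root (C_4). A semisimple Lie algebra decomposes uniquely as the direct sum of simple ideals, one per connected component of its Dynkin diagram, so g ≅ B_5 ⊕ C_4 (dimension 55 + 36 = 91).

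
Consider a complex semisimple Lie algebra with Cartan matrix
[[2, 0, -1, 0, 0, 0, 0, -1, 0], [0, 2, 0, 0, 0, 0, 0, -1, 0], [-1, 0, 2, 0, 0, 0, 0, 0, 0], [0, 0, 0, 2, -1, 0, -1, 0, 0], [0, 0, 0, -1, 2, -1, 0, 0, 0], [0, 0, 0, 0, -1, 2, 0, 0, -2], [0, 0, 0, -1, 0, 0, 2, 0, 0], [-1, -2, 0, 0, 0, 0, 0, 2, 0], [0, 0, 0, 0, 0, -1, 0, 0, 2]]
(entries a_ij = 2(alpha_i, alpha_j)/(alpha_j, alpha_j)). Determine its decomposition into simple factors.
The diagram associated to this matrix has two connected components: the simple roots {alpha_1, alpha_2, alpha_3, alpha_8} form a chain of 4 nodes with a double edge at one end; the terminal node there is the unique short simple root (B_4), and {alpha_4, alpha_5, alpha_6, alpha_7, alpha_9} form a chain of 5 nodes with a double edge at one end; the terminal node there is the unique short simple root (B_5). A semisimple Lie algebra decomposes uniquely as the direct sum of simple ideals, one per connected component of its Dynkin diagram, so g ≅ B_4 ⊕ B_5 (dimension 36 + 55 = 91).

B_4 (so(9)) + B_5 (so(11))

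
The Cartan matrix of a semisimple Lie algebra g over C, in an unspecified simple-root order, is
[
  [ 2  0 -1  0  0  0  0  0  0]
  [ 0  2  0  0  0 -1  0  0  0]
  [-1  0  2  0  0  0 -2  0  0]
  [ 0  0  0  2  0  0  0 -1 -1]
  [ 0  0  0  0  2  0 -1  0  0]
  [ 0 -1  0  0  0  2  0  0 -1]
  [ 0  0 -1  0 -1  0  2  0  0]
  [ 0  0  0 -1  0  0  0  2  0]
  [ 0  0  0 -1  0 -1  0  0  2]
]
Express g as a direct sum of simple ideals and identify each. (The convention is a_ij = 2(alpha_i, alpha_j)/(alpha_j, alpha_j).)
A_5 (sl(6)) + F_4

The diagram associated to this matrix has two connected components: the simple roots {alpha_2, alpha_4, alpha_6, alpha_8, alpha_9} form a chain of 5 nodes with single edges (A_5), and {alpha_1, alpha_3, alpha_5, alpha_7} form a chain of 4 nodes with a double edge between the middle two (F_4). A semisimple Lie algebra decomposes uniquely as the direct sum of simple ideals, one per connected component of its Dynkin diagram, so g ≅ A_5 ⊕ F_4 (dimension 35 + 52 = 87).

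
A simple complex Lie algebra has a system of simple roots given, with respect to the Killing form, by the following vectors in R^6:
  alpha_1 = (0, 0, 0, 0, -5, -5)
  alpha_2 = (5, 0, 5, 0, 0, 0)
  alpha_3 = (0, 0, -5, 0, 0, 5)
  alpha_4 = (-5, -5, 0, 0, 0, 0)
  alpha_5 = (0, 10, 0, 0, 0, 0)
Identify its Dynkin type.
Compute the Cartan integers a_ij = 2(alpha_i, alpha_j)/(alpha_j, alpha_j); the resulting 5x5 Cartan matrix is
[[2, 0, -1, 0, 0], [0, 2, -1, -1, 0], [-1, -1, 2, 0, 0], [0, -1, 0, 2, -1], [0, 0, 0, -2, 2]].
The roots have two lengths (squared-length ratio 2:1); the short ones are alpha_{1,2,3,4}. The associated Dynkin diagram is a chain of 5 nodes with a double edge at one end; the terminal node there is the unique long simple root (C_5), so the type is C_5 (the algebra sp(10)).

C5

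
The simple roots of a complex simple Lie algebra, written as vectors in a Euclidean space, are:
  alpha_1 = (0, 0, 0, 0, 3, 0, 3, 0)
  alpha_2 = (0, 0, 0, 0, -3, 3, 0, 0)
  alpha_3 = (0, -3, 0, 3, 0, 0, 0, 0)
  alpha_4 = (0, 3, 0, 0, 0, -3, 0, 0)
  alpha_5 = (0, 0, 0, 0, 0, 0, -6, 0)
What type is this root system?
Compute the Cartan integers a_ij = 2(alpha_i, alpha_j)/(alpha_j, alpha_j); the resulting 5x5 Cartan matrix is
[[2, -1, 0, 0, -1], [-1, 2, 0, -1, 0], [0, 0, 2, -1, 0], [0, -1, -1, 2, 0], [-2, 0, 0, 0, 2]].
The roots have two lengths (squared-length ratio 2:1); the short ones are alpha_{1,2,3,4}. The associated Dynkin diagram is a chain of 5 nodes with a double edge at one end; the terminal node there is the unique long simple root (C_5), so the type is C_5 (the algebra sp(10)).

C_5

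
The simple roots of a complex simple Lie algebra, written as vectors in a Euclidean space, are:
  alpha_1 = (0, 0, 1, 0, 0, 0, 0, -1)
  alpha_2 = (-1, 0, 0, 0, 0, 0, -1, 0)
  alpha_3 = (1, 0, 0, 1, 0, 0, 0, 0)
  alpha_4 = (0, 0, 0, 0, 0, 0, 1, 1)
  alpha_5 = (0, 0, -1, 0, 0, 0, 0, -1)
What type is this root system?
D_5 (so(10))

Compute the Cartan integers a_ij = 2(alpha_i, alpha_j)/(alpha_j, alpha_j); the resulting 5x5 Cartan matrix is
[[2, 0, 0, -1, 0], [0, 2, -1, -1, 0], [0, -1, 2, 0, 0], [-1, -1, 0, 2, -1], [0, 0, 0, -1, 2]].
All simple roots have the same length, so the diagram is simply laced. The associated Dynkin diagram is a chain of 3 nodes with a fork of two nodes at one end (D_5), so the type is D_5 (the algebra so(10)).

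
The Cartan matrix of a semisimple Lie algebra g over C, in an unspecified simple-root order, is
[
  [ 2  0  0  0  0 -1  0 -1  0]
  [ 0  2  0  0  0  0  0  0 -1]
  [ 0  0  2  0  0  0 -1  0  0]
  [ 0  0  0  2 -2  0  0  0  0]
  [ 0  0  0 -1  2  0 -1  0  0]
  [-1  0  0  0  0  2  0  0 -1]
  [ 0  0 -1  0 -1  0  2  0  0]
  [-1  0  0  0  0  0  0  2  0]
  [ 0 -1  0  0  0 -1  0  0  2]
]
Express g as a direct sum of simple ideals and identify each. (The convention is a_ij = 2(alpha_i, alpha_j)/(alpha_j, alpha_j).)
A_5 + C_4

The diagram associated to this matrix has two connected components: the simple roots {alpha_1, alpha_2, alpha_6, alpha_8, alpha_9} form a chain of 5 nodes with single edges (A_5), and {alpha_3, alpha_4, alpha_5, alpha_7} form a chain of 4 nodes with a double edge at one end; the terminal node there is the unique long simple root (C_4). A semisimple Lie algebra decomposes uniquely as the direct sum of simple ideals, one per connected component of its Dynkin diagram, so g ≅ A_5 ⊕ C_4 (dimension 35 + 36 = 71).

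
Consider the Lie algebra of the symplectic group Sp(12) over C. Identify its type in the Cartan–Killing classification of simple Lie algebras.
This is sp(12), which has dimension 12(12+1)/2 = 78 and rank 12/2 = 6. In the classification of classical Lie algebras, the symplectic algebra sp(2n) has type C_n; here n = 6, so the Dynkin diagram is a chain of 6 nodes with a double edge at one end; the terminal node there is the unique long simple root (C_6). Hence the type is C_6.

C_6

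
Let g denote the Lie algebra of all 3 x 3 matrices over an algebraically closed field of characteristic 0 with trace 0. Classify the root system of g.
A2

This is sl(3), which has dimension 3^2 - 1 = 8 and rank 3 - 1 = 2 (a Cartan subalgebra is the diagonal traceless matrices). In the classification of classical Lie algebras, the special linear algebra sl(n+1) has type A_n; here n = 2, so the Dynkin diagram is a chain of 2 nodes with single edges (A_2). Hence the type is A_2.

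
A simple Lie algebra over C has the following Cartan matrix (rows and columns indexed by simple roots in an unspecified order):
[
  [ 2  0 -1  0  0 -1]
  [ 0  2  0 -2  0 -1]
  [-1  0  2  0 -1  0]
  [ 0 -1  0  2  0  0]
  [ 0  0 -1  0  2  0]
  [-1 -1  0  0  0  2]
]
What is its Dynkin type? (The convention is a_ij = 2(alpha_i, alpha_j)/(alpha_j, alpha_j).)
B_6

The matrix has rank 6 with 2's on the diagonal. Reading the off-diagonal entries as Dynkin edges (a single edge where a_ij = a_ji = -1; a double or triple edge where a_ij * a_ji = 2 or 3), the diagram is a chain of 6 nodes with a double edge at one end; the terminal node there is the unique short simple root (B_6). One simple-root ordering that puts it in standard form is (alpha_5, alpha_3, alpha_1, alpha_6, alpha_2, alpha_4). So the algebra is type B_6, i.e. so(13).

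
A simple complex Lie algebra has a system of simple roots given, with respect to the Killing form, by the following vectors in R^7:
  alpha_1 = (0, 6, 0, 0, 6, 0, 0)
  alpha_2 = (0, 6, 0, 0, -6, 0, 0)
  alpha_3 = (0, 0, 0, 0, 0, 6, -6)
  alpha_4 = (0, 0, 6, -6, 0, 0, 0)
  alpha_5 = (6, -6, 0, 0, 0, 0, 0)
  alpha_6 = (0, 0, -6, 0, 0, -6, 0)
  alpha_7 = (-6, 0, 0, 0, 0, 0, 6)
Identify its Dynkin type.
Compute the Cartan integers a_ij = 2(alpha_i, alpha_j)/(alpha_j, alpha_j); the resulting 7x7 Cartan matrix is
[[2, 0, 0, 0, -1, 0, 0], [0, 2, 0, 0, -1, 0, 0], [0, 0, 2, 0, 0, -1, -1], [0, 0, 0, 2, 0, -1, 0], [-1, -1, 0, 0, 2, 0, -1], [0, 0, -1, -1, 0, 2, 0], [0, 0, -1, 0, -1, 0, 2]].
All simple roots have the same length, so the diagram is simply laced. The associated Dynkin diagram is a chain of 5 nodes with a fork of two nodes at one end (D_7), so the type is D_7 (the algebra so(14)).

D7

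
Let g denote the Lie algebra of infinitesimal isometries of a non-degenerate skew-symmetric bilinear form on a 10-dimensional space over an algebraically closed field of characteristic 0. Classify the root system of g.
This is sp(10), which has dimension 10(10+1)/2 = 55 and rank 10/2 = 5. In the classification of classical Lie algebras, the symplectic algebra sp(2n) has type C_n; here n = 5, so the Dynkin diagram is a chain of 5 nodes with a double edge at one end; the terminal node there is the unique long simple root (C_5). Hence the type is C_5.

type C_5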